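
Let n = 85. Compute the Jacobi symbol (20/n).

0

Pull out 2^2: since 85 ≡ 5 (mod 8), (2/85) = -1, so (2/85)^2 = +1.
Reciprocity: 5 ≡ 1 and 85 ≡ 1 (mod 4), so (5/85) = +(85/5).
Reduce top mod 5: now compute (0/5).
Top reduces to 0: gcd > 1, so the symbol is 0.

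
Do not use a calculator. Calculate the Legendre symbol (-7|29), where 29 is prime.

Euler's criterion: (-7/29) ≡ 22^14 (mod 29).
22^2 ≡ 20 (mod 29)
22^4 ≡ 23 (mod 29)
22^8 ≡ 7 (mod 29)
22^14 = 22^(8+4+2) ≡ 1 (mod 29).
Result is 1, so (-7/29) = 1.

1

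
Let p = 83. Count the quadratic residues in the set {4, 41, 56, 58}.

(4/83) = +1 → QR.
(41/83) = +1 → QR.
(56/83) = -1 → non-residue.
(58/83) = -1 → non-residue.
Total quadratic residues among the 4: 2.

2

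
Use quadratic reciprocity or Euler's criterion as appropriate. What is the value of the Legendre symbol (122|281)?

Pull out 2: since 281 ≡ 1 (mod 8), (2/281) = +1.
Reciprocity: 61 ≡ 1 and 281 ≡ 1 (mod 4), so (61/281) = +(281/61).
Reduce top mod 61: now compute (37/61).
Reciprocity: 37 ≡ 1 and 61 ≡ 1 (mod 4), so (37/61) = +(61/37).
Reduce top mod 37: now compute (24/37).
Pull out 2^3: since 37 ≡ 5 (mod 8), (2/37) = -1, so (2/37)^3 = -1.
Reciprocity: 3 ≡ 3 and 37 ≡ 1 (mod 4), so (3/37) = +(37/3).
Reduce top mod 3: now compute (1/3).
Reached (1/3) = 1. Collecting the sign flips along the way, the symbol is -1.

-1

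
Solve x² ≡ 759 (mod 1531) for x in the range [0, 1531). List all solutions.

366, 1165

Since 1531 ≡ 3 (mod 4), a square root of 759 is 759^((1531+1)/4) = 759^383 mod 1531.
Repeated squaring: 759^2≡425, 759^4≡1498, 759^8≡1089, 759^16≡927, 759^32≡438, 759^64≡469, 759^128≡1028, 759^256≡394 (mod 1531).
759^383 = 759^(256+64+32+16+8+4+2+1) ≡ 1165 (mod 1531).
Check: 1165² = 1357225 ≡ 759 (mod 1531). The two roots are 366 and 1165.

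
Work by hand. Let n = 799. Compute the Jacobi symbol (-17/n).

First reduce: -17 ≡ 782 (mod 799).
Pull out 2: since 799 ≡ 7 (mod 8), (2/799) = +1.
Reciprocity: 391 ≡ 3 and 799 ≡ 3 (mod 4), so (391/799) = −(799/391).
Reduce top mod 391: now compute (17/391).
Reciprocity: 17 ≡ 1 and 391 ≡ 3 (mod 4), so (17/391) = +(391/17).
Reduce top mod 17: now compute (0/17).
Top reduces to 0: gcd > 1, so the symbol is 0.

0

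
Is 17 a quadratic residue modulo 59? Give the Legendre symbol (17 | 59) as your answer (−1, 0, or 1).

1

Euler's criterion: (17/59) ≡ 17^29 (mod 59).
17^2 ≡ 53 (mod 59)
17^4 ≡ 36 (mod 59)
17^8 ≡ 57 (mod 59)
17^16 ≡ 4 (mod 59)
17^29 = 17^(16+8+4+1) ≡ 1 (mod 59).
Result is 1, so (17/59) = 1.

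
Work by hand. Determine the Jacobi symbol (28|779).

-1

Pull out 2^2: since 779 ≡ 3 (mod 8), (2/779) = -1, so (2/779)^2 = +1.
Reciprocity: 7 ≡ 3 and 779 ≡ 3 (mod 4), so (7/779) = −(779/7).
Reduce top mod 7: now compute (2/7).
Pull out 2: since 7 ≡ 7 (mod 8), (2/7) = +1.
Reached (1/7) = 1. Collecting the sign flips along the way, the symbol is -1.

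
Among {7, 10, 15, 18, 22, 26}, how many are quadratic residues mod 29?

2

(7/29) = +1 → QR.
(10/29) = -1 → non-residue.
(15/29) = -1 → non-residue.
(18/29) = -1 → non-residue.
(22/29) = +1 → QR.
(26/29) = -1 → non-residue.
Total quadratic residues among the 6: 2.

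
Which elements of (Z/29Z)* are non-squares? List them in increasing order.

Square k = 1,…,14 (k and 29−k give the same square):
1²=1, 2²=4, 3²=9, 4²=16, 5²=25, 6²≡7, 7²≡20, 8²≡6, 9²≡23, 10²≡13, 11²≡5, 12²≡28, 13²≡24, 14²≡22 (mod 29).
The residues are {1, 4, 5, 6, 7, 9, 13, 16, 20, 22, 23, 24, 25, 28}; the non-residues are the remaining 14 nonzero classes.

2,3,8,10,11,12,14,15,17,18,19,21,26,27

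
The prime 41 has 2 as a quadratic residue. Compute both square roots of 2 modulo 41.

41 ≡ 1 (mod 4), so we find a root by search.
Trying successive values, 17² = 289 ≡ 2 (mod 41). The other root is 41 − 17 = 24.

17, 24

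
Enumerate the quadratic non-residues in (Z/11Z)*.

2,6,7,8,10

Square k = 1,…,5 (k and 11−k give the same square):
1²=1, 2²=4, 3²=9, 4²≡5, 5²≡3 (mod 11).
The residues are {1, 3, 4, 5, 9}; the non-residues are the remaining 5 nonzero classes.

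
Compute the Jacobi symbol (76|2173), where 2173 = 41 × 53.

Pull out 2^2: since 2173 ≡ 5 (mod 8), (2/2173) = -1, so (2/2173)^2 = +1.
Reciprocity: 19 ≡ 3 and 2173 ≡ 1 (mod 4), so (19/2173) = +(2173/19).
Reduce top mod 19: now compute (7/19).
Reciprocity: 7 ≡ 3 and 19 ≡ 3 (mod 4), so (7/19) = −(19/7).
Reduce top mod 7: now compute (5/7).
Reciprocity: 5 ≡ 1 and 7 ≡ 3 (mod 4), so (5/7) = +(7/5).
Reduce top mod 5: now compute (2/5).
Pull out 2: since 5 ≡ 5 (mod 8), (2/5) = -1.
Reached (1/5) = 1. Collecting the sign flips along the way, the symbol is +1.

1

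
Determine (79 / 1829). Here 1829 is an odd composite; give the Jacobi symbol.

-1

Reciprocity: 79 ≡ 3 and 1829 ≡ 1 (mod 4), so (79/1829) = +(1829/79).
Reduce top mod 79: now compute (12/79).
Pull out 2^2: since 79 ≡ 7 (mod 8), (2/79) = +1, so (2/79)^2 = +1.
Reciprocity: 3 ≡ 3 and 79 ≡ 3 (mod 4), so (3/79) = −(79/3).
Reduce top mod 3: now compute (1/3).
Reached (1/3) = 1. Collecting the sign flips along the way, the symbol is -1.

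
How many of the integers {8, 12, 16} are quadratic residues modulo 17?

2

(8/17) = +1 → QR.
(12/17) = -1 → non-residue.
(16/17) = +1 → QR.
Total quadratic residues among the 3: 2.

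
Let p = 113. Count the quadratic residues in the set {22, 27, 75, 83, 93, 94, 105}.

3

(22/113) = +1 → QR.
(27/113) = -1 → non-residue.
(75/113) = -1 → non-residue.
(83/113) = +1 → QR.
(93/113) = -1 → non-residue.
(94/113) = -1 → non-residue.
(105/113) = +1 → QR.
Total quadratic residues among the 7: 3.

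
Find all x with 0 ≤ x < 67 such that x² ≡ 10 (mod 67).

Since 67 ≡ 3 (mod 4), a square root of 10 is 10^((67+1)/4) = 10^17 mod 67.
Repeated squaring: 10^2≡33, 10^4≡17, 10^8≡21, 10^16≡39 (mod 67).
10^17 = 10^(16+1) ≡ 55 (mod 67).
Check: 55² = 3025 ≡ 10 (mod 67). The two roots are 12 and 55.

12, 55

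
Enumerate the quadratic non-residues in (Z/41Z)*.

Square k = 1,…,20 (k and 41−k give the same square):
1²=1, 2²=4, 3²=9, 4²=16, 5²=25, 6²=36, 7²≡8, 8²≡23, 9²≡40, 10²≡18, 11²≡39, 12²≡21, 13²≡5, 14²≡32, 15²≡20, 16²≡10, 17²≡2, 18²≡37, 19²≡33, 20²≡31 (mod 41).
The residues are {1, 2, 4, 5, 8, 9, 10, 16, 18, 20, 21, 23, 25, 31, 32, 33, 36, 37, 39, 40}; the non-residues are the remaining 20 nonzero classes.

3, 6, 7, 11, 12, 13, 14, 15, 17, 19, 22, 24, 26, 27, 28, 29, 30, 34, 35, 38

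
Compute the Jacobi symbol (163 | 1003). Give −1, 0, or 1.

-1

Reciprocity: 163 ≡ 3 and 1003 ≡ 3 (mod 4), so (163/1003) = −(1003/163).
Reduce top mod 163: now compute (25/163).
Reciprocity: 25 ≡ 1 and 163 ≡ 3 (mod 4), so (25/163) = +(163/25).
Reduce top mod 25: now compute (13/25).
Reciprocity: 13 ≡ 1 and 25 ≡ 1 (mod 4), so (13/25) = +(25/13).
Reduce top mod 13: now compute (12/13).
Pull out 2^2: since 13 ≡ 5 (mod 8), (2/13) = -1, so (2/13)^2 = +1.
Reciprocity: 3 ≡ 3 and 13 ≡ 1 (mod 4), so (3/13) = +(13/3).
Reduce top mod 3: now compute (1/3).
Reached (1/3) = 1. Collecting the sign flips along the way, the symbol is -1.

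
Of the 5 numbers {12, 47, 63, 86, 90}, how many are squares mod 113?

1

(12/113) = -1 → non-residue.
(47/113) = -1 → non-residue.
(63/113) = +1 → QR.
(86/113) = -1 → non-residue.
(90/113) = -1 → non-residue.
Total quadratic residues among the 5: 1.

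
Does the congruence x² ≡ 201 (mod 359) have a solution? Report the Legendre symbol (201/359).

-1

Euler's criterion: (201/359) ≡ 201^179 (mod 359).
201^2 ≡ 193 (mod 359)
201^4 ≡ 272 (mod 359)
201^8 ≡ 30 (mod 359)
201^16 ≡ 182 (mod 359)
201^32 ≡ 96 (mod 359)
201^64 ≡ 241 (mod 359)
201^128 ≡ 282 (mod 359)
201^179 = 201^(128+32+16+2+1) ≡ 358 (mod 359).
Result is 358 ≡ −1, so (201/359) = −1.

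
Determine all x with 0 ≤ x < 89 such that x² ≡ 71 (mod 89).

31, 58

89 ≡ 1 (mod 4), so we find a root by search.
Trying successive values, 31² = 961 ≡ 71 (mod 89). The other root is 89 − 31 = 58.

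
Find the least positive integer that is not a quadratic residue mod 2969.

(2/2969) = +1, so 2 is a residue.
(3/2969) = −1, so 3 is the smallest positive non-residue mod 2969.

3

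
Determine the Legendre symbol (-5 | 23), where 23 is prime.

First reduce: -5 ≡ 18 (mod 23).
Pull out 2: since 23 ≡ 7 (mod 8), (2/23) = +1.
Reciprocity: 9 ≡ 1 and 23 ≡ 3 (mod 4), so (9/23) = +(23/9).
Reduce top mod 9: now compute (5/9).
Reciprocity: 5 ≡ 1 and 9 ≡ 1 (mod 4), so (5/9) = +(9/5).
Reduce top mod 5: now compute (4/5).
Pull out 2^2: since 5 ≡ 5 (mod 8), (2/5) = -1, so (2/5)^2 = +1.
Reached (1/5) = 1. Collecting the sign flips along the way, the symbol is +1.

1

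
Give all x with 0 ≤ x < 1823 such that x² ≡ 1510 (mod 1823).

204, 1619

Since 1823 ≡ 3 (mod 4), a square root of 1510 is 1510^((1823+1)/4) = 1510^456 mod 1823.
Repeated squaring: 1510^2≡1350, 1510^4≡1323, 1510^8≡249, 1510^16≡19, 1510^32≡361, 1510^64≡888, 1510^128≡1008, 1510^256≡653 (mod 1823).
1510^456 = 1510^(256+128+64+8) ≡ 204 (mod 1823).
Check: 204² = 41616 ≡ 1510 (mod 1823). The two roots are 204 and 1619.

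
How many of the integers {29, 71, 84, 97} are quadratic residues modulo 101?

3

(29/101) = -1 → non-residue.
(71/101) = +1 → QR.
(84/101) = +1 → QR.
(97/101) = +1 → QR.
Total quadratic residues among the 4: 3.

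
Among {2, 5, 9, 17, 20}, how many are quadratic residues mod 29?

(2/29) = -1 → non-residue.
(5/29) = +1 → QR.
(9/29) = +1 → QR.
(17/29) = -1 → non-residue.
(20/29) = +1 → QR.
Total quadratic residues among the 5: 3.

3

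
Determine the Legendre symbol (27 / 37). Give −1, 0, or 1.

1

Reciprocity: 27 ≡ 3 and 37 ≡ 1 (mod 4), so (27/37) = +(37/27).
Reduce top mod 27: now compute (10/27).
Pull out 2: since 27 ≡ 3 (mod 8), (2/27) = -1.
Reciprocity: 5 ≡ 1 and 27 ≡ 3 (mod 4), so (5/27) = +(27/5).
Reduce top mod 5: now compute (2/5).
Pull out 2: since 5 ≡ 5 (mod 8), (2/5) = -1.
Reached (1/5) = 1. Collecting the sign flips along the way, the symbol is +1.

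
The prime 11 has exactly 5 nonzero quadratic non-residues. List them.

2,6,7,8,10

Square k = 1,…,5 (k and 11−k give the same square):
1²=1, 2²=4, 3²=9, 4²≡5, 5²≡3 (mod 11).
The residues are {1, 3, 4, 5, 9}; the non-residues are the remaining 5 nonzero classes.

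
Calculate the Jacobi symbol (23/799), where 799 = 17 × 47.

1

Reciprocity: 23 ≡ 3 and 799 ≡ 3 (mod 4), so (23/799) = −(799/23).
Reduce top mod 23: now compute (17/23).
Reciprocity: 17 ≡ 1 and 23 ≡ 3 (mod 4), so (17/23) = +(23/17).
Reduce top mod 17: now compute (6/17).
Pull out 2: since 17 ≡ 1 (mod 8), (2/17) = +1.
Reciprocity: 3 ≡ 3 and 17 ≡ 1 (mod 4), so (3/17) = +(17/3).
Reduce top mod 3: now compute (2/3).
Pull out 2: since 3 ≡ 3 (mod 8), (2/3) = -1.
Reached (1/3) = 1. Collecting the sign flips along the way, the symbol is +1.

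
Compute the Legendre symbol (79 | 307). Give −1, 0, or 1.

Euler's criterion: (79/307) ≡ 79^153 (mod 307).
79^2 ≡ 101 (mod 307)
79^4 ≡ 70 (mod 307)
79^8 ≡ 295 (mod 307)
79^16 ≡ 144 (mod 307)
79^32 ≡ 167 (mod 307)
79^64 ≡ 259 (mod 307)
79^128 ≡ 155 (mod 307)
79^153 = 79^(128+16+8+1) ≡ 1 (mod 307).
Result is 1, so (79/307) = 1.

1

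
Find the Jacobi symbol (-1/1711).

First reduce: -1 ≡ 1710 (mod 1711).
Pull out 2: since 1711 ≡ 7 (mod 8), (2/1711) = +1.
Reciprocity: 855 ≡ 3 and 1711 ≡ 3 (mod 4), so (855/1711) = −(1711/855).
Reduce top mod 855: now compute (1/855).
Reached (1/855) = 1. Collecting the sign flips along the way, the symbol is -1.

-1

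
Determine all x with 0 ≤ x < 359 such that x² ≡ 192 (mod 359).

132, 227

Since 359 ≡ 3 (mod 4), a square root of 192 is 192^((359+1)/4) = 192^90 mod 359.
Repeated squaring: 192^2≡246, 192^4≡204, 192^8≡331, 192^16≡66, 192^32≡48, 192^64≡150 (mod 359).
192^90 = 192^(64+16+8+2) ≡ 132 (mod 359).
Check: 132² = 17424 ≡ 192 (mod 359). The two roots are 132 and 227.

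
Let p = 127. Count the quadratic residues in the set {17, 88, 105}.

(17/127) = +1 → QR.
(88/127) = +1 → QR.
(105/127) = -1 → non-residue.
Total quadratic residues among the 3: 2.

2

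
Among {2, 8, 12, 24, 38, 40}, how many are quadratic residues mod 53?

3

(2/53) = -1 → non-residue.
(8/53) = -1 → non-residue.
(12/53) = -1 → non-residue.
(24/53) = +1 → QR.
(38/53) = +1 → QR.
(40/53) = +1 → QR.
Total quadratic residues among the 6: 3.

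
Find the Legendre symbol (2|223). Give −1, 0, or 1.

Pull out 2: since 223 ≡ 7 (mod 8), (2/223) = +1.
Reached (1/223) = 1. Collecting the sign flips along the way, the symbol is +1.

1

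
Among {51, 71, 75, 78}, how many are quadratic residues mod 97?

(51/97) = -1 → non-residue.
(71/97) = -1 → non-residue.
(75/97) = +1 → QR.
(78/97) = -1 → non-residue.
Total quadratic residues among the 4: 1.

1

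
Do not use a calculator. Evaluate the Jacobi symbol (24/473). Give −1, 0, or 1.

Pull out 2^3: since 473 ≡ 1 (mod 8), (2/473) = +1, so (2/473)^3 = +1.
Reciprocity: 3 ≡ 3 and 473 ≡ 1 (mod 4), so (3/473) = +(473/3).
Reduce top mod 3: now compute (2/3).
Pull out 2: since 3 ≡ 3 (mod 8), (2/3) = -1.
Reached (1/3) = 1. Collecting the sign flips along the way, the symbol is -1.

-1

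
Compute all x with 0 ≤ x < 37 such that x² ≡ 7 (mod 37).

37 ≡ 1 (mod 4), so we find a root by search.
Trying successive values, 9² = 81 ≡ 7 (mod 37). The other root is 37 − 9 = 28.

9, 28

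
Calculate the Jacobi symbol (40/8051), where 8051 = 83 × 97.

-1

Pull out 2^3: since 8051 ≡ 3 (mod 8), (2/8051) = -1, so (2/8051)^3 = -1.
Reciprocity: 5 ≡ 1 and 8051 ≡ 3 (mod 4), so (5/8051) = +(8051/5).
Reduce top mod 5: now compute (1/5).
Reached (1/5) = 1. Collecting the sign flips along the way, the symbol is -1.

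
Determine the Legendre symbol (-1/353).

1

Euler's criterion: (-1/353) ≡ 352^176 (mod 353).
352^2 ≡ 1 (mod 353)
352^4 ≡ 1 (mod 353)
352^8 ≡ 1 (mod 353)
352^16 ≡ 1 (mod 353)
352^32 ≡ 1 (mod 353)
352^64 ≡ 1 (mod 353)
352^128 ≡ 1 (mod 353)
352^176 = 352^(128+32+16) ≡ 1 (mod 353).
Result is 1, so (-1/353) = 1.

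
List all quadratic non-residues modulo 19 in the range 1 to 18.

2, 3, 8, 10, 12, 13, 14, 15, 18

Square k = 1,…,9 (k and 19−k give the same square):
1²=1, 2²=4, 3²=9, 4²=16, 5²≡6, 6²≡17, 7²≡11, 8²≡7, 9²≡5 (mod 19).
The residues are {1, 4, 5, 6, 7, 9, 11, 16, 17}; the non-residues are the remaining 9 nonzero classes.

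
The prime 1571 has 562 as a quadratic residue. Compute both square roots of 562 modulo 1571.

Since 1571 ≡ 3 (mod 4), a square root of 562 is 562^((1571+1)/4) = 562^393 mod 1571.
Repeated squaring: 562^2≡73, 562^4≡616, 562^8≡845, 562^16≡791, 562^32≡423, 562^64≡1406, 562^128≡518, 562^256≡1254 (mod 1571).
562^393 = 562^(256+128+8+1) ≡ 929 (mod 1571).
Check: 929² = 863041 ≡ 562 (mod 1571). The two roots are 642 and 929.

642, 929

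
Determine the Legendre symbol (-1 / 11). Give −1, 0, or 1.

First reduce: -1 ≡ 10 (mod 11).
Pull out 2: since 11 ≡ 3 (mod 8), (2/11) = -1.
Reciprocity: 5 ≡ 1 and 11 ≡ 3 (mod 4), so (5/11) = +(11/5).
Reduce top mod 5: now compute (1/5).
Reached (1/5) = 1. Collecting the sign flips along the way, the symbol is -1.

-1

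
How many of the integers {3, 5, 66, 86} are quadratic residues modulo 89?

(3/89) = -1 → non-residue.
(5/89) = +1 → QR.
(66/89) = -1 → non-residue.
(86/89) = -1 → non-residue.
Total quadratic residues among the 4: 1.

1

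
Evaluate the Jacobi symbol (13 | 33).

-1

Reciprocity: 13 ≡ 1 and 33 ≡ 1 (mod 4), so (13/33) = +(33/13).
Reduce top mod 13: now compute (7/13).
Reciprocity: 7 ≡ 3 and 13 ≡ 1 (mod 4), so (7/13) = +(13/7).
Reduce top mod 7: now compute (6/7).
Pull out 2: since 7 ≡ 7 (mod 8), (2/7) = +1.
Reciprocity: 3 ≡ 3 and 7 ≡ 3 (mod 4), so (3/7) = −(7/3).
Reduce top mod 3: now compute (1/3).
Reached (1/3) = 1. Collecting the sign flips along the way, the symbol is -1.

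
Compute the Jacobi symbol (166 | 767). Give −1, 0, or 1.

1

Pull out 2: since 767 ≡ 7 (mod 8), (2/767) = +1.
Reciprocity: 83 ≡ 3 and 767 ≡ 3 (mod 4), so (83/767) = −(767/83).
Reduce top mod 83: now compute (20/83).
Pull out 2^2: since 83 ≡ 3 (mod 8), (2/83) = -1, so (2/83)^2 = +1.
Reciprocity: 5 ≡ 1 and 83 ≡ 3 (mod 4), so (5/83) = +(83/5).
Reduce top mod 5: now compute (3/5).
Reciprocity: 3 ≡ 3 and 5 ≡ 1 (mod 4), so (3/5) = +(5/3).
Reduce top mod 3: now compute (2/3).
Pull out 2: since 3 ≡ 3 (mod 8), (2/3) = -1.
Reached (1/3) = 1. Collecting the sign flips along the way, the symbol is +1.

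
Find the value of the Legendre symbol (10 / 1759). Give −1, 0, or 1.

1

Pull out 2: since 1759 ≡ 7 (mod 8), (2/1759) = +1.
Reciprocity: 5 ≡ 1 and 1759 ≡ 3 (mod 4), so (5/1759) = +(1759/5).
Reduce top mod 5: now compute (4/5).
Pull out 2^2: since 5 ≡ 5 (mod 8), (2/5) = -1, so (2/5)^2 = +1.
Reached (1/5) = 1. Collecting the sign flips along the way, the symbol is +1.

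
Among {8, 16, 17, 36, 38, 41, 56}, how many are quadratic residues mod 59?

4

(8/59) = -1 → non-residue.
(16/59) = +1 → QR.
(17/59) = +1 → QR.
(36/59) = +1 → QR.
(38/59) = -1 → non-residue.
(41/59) = +1 → QR.
(56/59) = -1 → non-residue.
Total quadratic residues among the 7: 4.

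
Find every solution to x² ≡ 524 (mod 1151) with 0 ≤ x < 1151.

Since 1151 ≡ 3 (mod 4), a square root of 524 is 524^((1151+1)/4) = 524^288 mod 1151.
Repeated squaring: 524^2≡638, 524^4≡741, 524^8≡54, 524^16≡614, 524^32≡619, 524^64≡1029, 524^128≡1072, 524^256≡486 (mod 1151).
524^288 = 524^(256+32) ≡ 423 (mod 1151).
Check: 423² = 178929 ≡ 524 (mod 1151). The two roots are 423 and 728.

423, 728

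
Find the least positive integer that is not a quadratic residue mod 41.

3

(2/41) = +1, so 2 is a residue.
(3/41) = −1, so 3 is the smallest positive non-residue mod 41.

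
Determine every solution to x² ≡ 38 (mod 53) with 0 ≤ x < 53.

53 ≡ 1 (mod 4), so we find a root by search.
Trying successive values, 12² = 144 ≡ 38 (mod 53). The other root is 53 − 12 = 41.

12, 41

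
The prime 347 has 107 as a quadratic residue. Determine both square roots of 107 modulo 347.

Since 347 ≡ 3 (mod 4), a square root of 107 is 107^((347+1)/4) = 107^87 mod 347.
Repeated squaring: 107^2≡345, 107^4≡4, 107^8≡16, 107^16≡256, 107^32≡300, 107^64≡127 (mod 347).
107^87 = 107^(64+16+4+2+1) ≡ 169 (mod 347).
Check: 169² = 28561 ≡ 107 (mod 347). The two roots are 169 and 178.

169, 178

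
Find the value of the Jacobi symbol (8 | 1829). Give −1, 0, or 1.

-1

Pull out 2^3: since 1829 ≡ 5 (mod 8), (2/1829) = -1, so (2/1829)^3 = -1.
Reached (1/1829) = 1. Collecting the sign flips along the way, the symbol is -1.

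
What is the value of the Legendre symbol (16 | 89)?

Pull out 2^4: since 89 ≡ 1 (mod 8), (2/89) = +1, so (2/89)^4 = +1.
Reached (1/89) = 1. Collecting the sign flips along the way, the symbol is +1.

1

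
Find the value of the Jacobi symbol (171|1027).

Reciprocity: 171 ≡ 3 and 1027 ≡ 3 (mod 4), so (171/1027) = −(1027/171).
Reduce top mod 171: now compute (1/171).
Reached (1/171) = 1. Collecting the sign flips along the way, the symbol is -1.

-1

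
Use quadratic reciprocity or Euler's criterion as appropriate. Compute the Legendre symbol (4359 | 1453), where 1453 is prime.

0

First reduce: 4359 ≡ 0 (mod 1453).
Top reduces to 0: gcd > 1, so the symbol is 0.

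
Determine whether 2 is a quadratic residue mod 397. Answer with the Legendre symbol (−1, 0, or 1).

-1

Euler's criterion: (2/397) ≡ 2^198 (mod 397).
2^2 ≡ 4 (mod 397)
2^4 ≡ 16 (mod 397)
2^8 ≡ 256 (mod 397)
2^16 ≡ 31 (mod 397)
2^32 ≡ 167 (mod 397)
2^64 ≡ 99 (mod 397)
2^128 ≡ 273 (mod 397)
2^198 = 2^(128+64+4+2) ≡ 396 (mod 397).
Result is 396 ≡ −1, so (2/397) = −1.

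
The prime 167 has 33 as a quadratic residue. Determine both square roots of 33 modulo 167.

37, 130

Since 167 ≡ 3 (mod 4), a square root of 33 is 33^((167+1)/4) = 33^42 mod 167.
Repeated squaring: 33^2≡87, 33^4≡54, 33^8≡77, 33^16≡84, 33^32≡42 (mod 167).
33^42 = 33^(32+8+2) ≡ 130 (mod 167).
Check: 130² = 16900 ≡ 33 (mod 167). The two roots are 37 and 130.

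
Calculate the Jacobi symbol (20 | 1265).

0

Pull out 2^2: since 1265 ≡ 1 (mod 8), (2/1265) = +1, so (2/1265)^2 = +1.
Reciprocity: 5 ≡ 1 and 1265 ≡ 1 (mod 4), so (5/1265) = +(1265/5).
Reduce top mod 5: now compute (0/5).
Top reduces to 0: gcd > 1, so the symbol is 0.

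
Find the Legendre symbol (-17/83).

-1

First reduce: -17 ≡ 66 (mod 83).
Pull out 2: since 83 ≡ 3 (mod 8), (2/83) = -1.
Reciprocity: 33 ≡ 1 and 83 ≡ 3 (mod 4), so (33/83) = +(83/33).
Reduce top mod 33: now compute (17/33).
Reciprocity: 17 ≡ 1 and 33 ≡ 1 (mod 4), so (17/33) = +(33/17).
Reduce top mod 17: now compute (16/17).
Pull out 2^4: since 17 ≡ 1 (mod 8), (2/17) = +1, so (2/17)^4 = +1.
Reached (1/17) = 1. Collecting the sign flips along the way, the symbol is -1.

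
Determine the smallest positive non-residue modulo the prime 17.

3

(2/17) = +1, so 2 is a residue.
(3/17) = −1, so 3 is the smallest positive non-residue mod 17.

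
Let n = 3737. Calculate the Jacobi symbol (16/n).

Pull out 2^4: since 3737 ≡ 1 (mod 8), (2/3737) = +1, so (2/3737)^4 = +1.
Reached (1/3737) = 1. Collecting the sign flips along the way, the symbol is +1.

1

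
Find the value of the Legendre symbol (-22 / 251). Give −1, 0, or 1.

Euler's criterion: (-22/251) ≡ 229^125 (mod 251).
229^2 ≡ 233 (mod 251)
229^4 ≡ 73 (mod 251)
229^8 ≡ 58 (mod 251)
229^16 ≡ 101 (mod 251)
229^32 ≡ 161 (mod 251)
229^64 ≡ 68 (mod 251)
229^125 = 229^(64+32+16+8+4+1) ≡ 250 (mod 251).
Result is 250 ≡ −1, so (-22/251) = −1.

-1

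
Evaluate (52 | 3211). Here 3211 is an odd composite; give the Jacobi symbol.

Pull out 2^2: since 3211 ≡ 3 (mod 8), (2/3211) = -1, so (2/3211)^2 = +1.
Reciprocity: 13 ≡ 1 and 3211 ≡ 3 (mod 4), so (13/3211) = +(3211/13).
Reduce top mod 13: now compute (0/13).
Top reduces to 0: gcd > 1, so the symbol is 0.

0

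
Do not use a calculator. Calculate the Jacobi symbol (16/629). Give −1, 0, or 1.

1

Pull out 2^4: since 629 ≡ 5 (mod 8), (2/629) = -1, so (2/629)^4 = +1.
Reached (1/629) = 1. Collecting the sign flips along the way, the symbol is +1.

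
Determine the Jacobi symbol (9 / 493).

Reciprocity: 9 ≡ 1 and 493 ≡ 1 (mod 4), so (9/493) = +(493/9).
Reduce top mod 9: now compute (7/9).
Reciprocity: 7 ≡ 3 and 9 ≡ 1 (mod 4), so (7/9) = +(9/7).
Reduce top mod 7: now compute (2/7).
Pull out 2: since 7 ≡ 7 (mod 8), (2/7) = +1.
Reached (1/7) = 1. Collecting the sign flips along the way, the symbol is +1.

1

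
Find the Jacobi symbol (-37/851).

0

First reduce: -37 ≡ 814 (mod 851).
Pull out 2: since 851 ≡ 3 (mod 8), (2/851) = -1.
Reciprocity: 407 ≡ 3 and 851 ≡ 3 (mod 4), so (407/851) = −(851/407).
Reduce top mod 407: now compute (37/407).
Reciprocity: 37 ≡ 1 and 407 ≡ 3 (mod 4), so (37/407) = +(407/37).
Reduce top mod 37: now compute (0/37).
Top reduces to 0: gcd > 1, so the symbol is 0.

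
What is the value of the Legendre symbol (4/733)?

Pull out 2^2: since 733 ≡ 5 (mod 8), (2/733) = -1, so (2/733)^2 = +1.
Reached (1/733) = 1. Collecting the sign flips along the way, the symbol is +1.

1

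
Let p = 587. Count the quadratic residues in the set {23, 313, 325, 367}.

(23/587) = -1 → non-residue.
(313/587) = +1 → QR.
(325/587) = -1 → non-residue.
(367/587) = -1 → non-residue.
Total quadratic residues among the 4: 1.

1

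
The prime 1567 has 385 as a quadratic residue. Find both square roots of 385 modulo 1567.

744, 823

Since 1567 ≡ 3 (mod 4), a square root of 385 is 385^((1567+1)/4) = 385^392 mod 1567.
Repeated squaring: 385^2≡927, 385^4≡613, 385^8≡1256, 385^16≡1134, 385^32≡1016, 385^64≡1170, 385^128≡909, 385^256≡472 (mod 1567).
385^392 = 385^(256+128+8) ≡ 823 (mod 1567).
Check: 823² = 677329 ≡ 385 (mod 1567). The two roots are 744 and 823.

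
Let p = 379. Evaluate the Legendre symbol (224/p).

1

Pull out 2^5: since 379 ≡ 3 (mod 8), (2/379) = -1, so (2/379)^5 = -1.
Reciprocity: 7 ≡ 3 and 379 ≡ 3 (mod 4), so (7/379) = −(379/7).
Reduce top mod 7: now compute (1/7).
Reached (1/7) = 1. Collecting the sign flips along the way, the symbol is +1.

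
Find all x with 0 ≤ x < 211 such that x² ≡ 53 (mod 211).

Since 211 ≡ 3 (mod 4), a square root of 53 is 53^((211+1)/4) = 53^53 mod 211.
Repeated squaring: 53^2≡66, 53^4≡136, 53^8≡139, 53^16≡120, 53^32≡52 (mod 211).
53^53 = 53^(32+16+4+1) ≡ 105 (mod 211).
Check: 105² = 11025 ≡ 53 (mod 211). The two roots are 105 and 106.

105, 106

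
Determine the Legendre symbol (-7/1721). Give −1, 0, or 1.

First reduce: -7 ≡ 1714 (mod 1721).
Pull out 2: since 1721 ≡ 1 (mod 8), (2/1721) = +1.
Reciprocity: 857 ≡ 1 and 1721 ≡ 1 (mod 4), so (857/1721) = +(1721/857).
Reduce top mod 857: now compute (7/857).
Reciprocity: 7 ≡ 3 and 857 ≡ 1 (mod 4), so (7/857) = +(857/7).
Reduce top mod 7: now compute (3/7).
Reciprocity: 3 ≡ 3 and 7 ≡ 3 (mod 4), so (3/7) = −(7/3).
Reduce top mod 3: now compute (1/3).
Reached (1/3) = 1. Collecting the sign flips along the way, the symbol is -1.

-1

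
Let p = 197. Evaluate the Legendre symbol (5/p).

Reciprocity: 5 ≡ 1 and 197 ≡ 1 (mod 4), so (5/197) = +(197/5).
Reduce top mod 5: now compute (2/5).
Pull out 2: since 5 ≡ 5 (mod 8), (2/5) = -1.
Reached (1/5) = 1. Collecting the sign flips along the way, the symbol is -1.

-1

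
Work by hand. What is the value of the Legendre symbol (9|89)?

1

Euler's criterion: (9/89) ≡ 9^44 (mod 89).
9^2 ≡ 81 (mod 89)
9^4 ≡ 64 (mod 89)
9^8 ≡ 2 (mod 89)
9^16 ≡ 4 (mod 89)
9^32 ≡ 16 (mod 89)
9^44 = 9^(32+8+4) ≡ 1 (mod 89).
Result is 1, so (9/89) = 1.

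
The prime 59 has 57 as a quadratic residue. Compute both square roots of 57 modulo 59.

Since 59 ≡ 3 (mod 4), a square root of 57 is 57^((59+1)/4) = 57^15 mod 59.
Repeated squaring: 57^2≡4, 57^4≡16, 57^8≡20 (mod 59).
57^15 = 57^(8+4+2+1) ≡ 36 (mod 59).
Check: 36² = 1296 ≡ 57 (mod 59). The two roots are 23 and 36.

23, 36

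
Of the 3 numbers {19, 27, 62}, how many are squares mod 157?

2

(19/157) = +1 → QR.
(27/157) = +1 → QR.
(62/157) = -1 → non-residue.
Total quadratic residues among the 3: 2.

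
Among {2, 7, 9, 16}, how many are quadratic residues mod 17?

(2/17) = +1 → QR.
(7/17) = -1 → non-residue.
(9/17) = +1 → QR.
(16/17) = +1 → QR.
Total quadratic residues among the 4: 3.

3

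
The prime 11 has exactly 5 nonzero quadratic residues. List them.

1 3 4 5 9

Square k = 1,…,5 (k and 11−k give the same square):
1²=1, 2²=4, 3²=9, 4²≡5, 5²≡3 (mod 11).
So the quadratic residues mod 11 are {1, 3, 4, 5, 9}.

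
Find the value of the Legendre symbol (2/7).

1

Euler's criterion: (2/7) ≡ 2^3 (mod 7).
2^2 ≡ 4 (mod 7)
2^3 = 2^(2+1) ≡ 1 (mod 7).
Result is 1, so (2/7) = 1.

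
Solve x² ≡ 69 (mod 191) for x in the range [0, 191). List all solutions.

32, 159

Since 191 ≡ 3 (mod 4), a square root of 69 is 69^((191+1)/4) = 69^48 mod 191.
Repeated squaring: 69^2≡177, 69^4≡5, 69^8≡25, 69^16≡52, 69^32≡30 (mod 191).
69^48 = 69^(32+16) ≡ 32 (mod 191).
Check: 32² = 1024 ≡ 69 (mod 191). The two roots are 32 and 159.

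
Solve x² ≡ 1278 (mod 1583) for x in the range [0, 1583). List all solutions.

206, 1377

Since 1583 ≡ 3 (mod 4), a square root of 1278 is 1278^((1583+1)/4) = 1278^396 mod 1583.
Repeated squaring: 1278^2≡1211, 1278^4≡663, 1278^8≡1078, 1278^16≡162, 1278^32≡916, 1278^64≡66, 1278^128≡1190, 1278^256≡898 (mod 1583).
1278^396 = 1278^(256+128+8+4) ≡ 1377 (mod 1583).
Check: 1377² = 1896129 ≡ 1278 (mod 1583). The two roots are 206 and 1377.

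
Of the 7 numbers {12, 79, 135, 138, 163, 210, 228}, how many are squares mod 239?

(12/239) = +1 → QR.
(79/239) = -1 → non-residue.
(135/239) = +1 → QR.
(138/239) = -1 → non-residue.
(163/239) = +1 → QR.
(210/239) = -1 → non-residue.
(228/239) = -1 → non-residue.
Total quadratic residues among the 7: 3.

3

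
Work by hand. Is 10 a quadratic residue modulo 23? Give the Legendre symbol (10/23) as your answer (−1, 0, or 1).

Pull out 2: since 23 ≡ 7 (mod 8), (2/23) = +1.
Reciprocity: 5 ≡ 1 and 23 ≡ 3 (mod 4), so (5/23) = +(23/5).
Reduce top mod 5: now compute (3/5).
Reciprocity: 3 ≡ 3 and 5 ≡ 1 (mod 4), so (3/5) = +(5/3).
Reduce top mod 3: now compute (2/3).
Pull out 2: since 3 ≡ 3 (mod 8), (2/3) = -1.
Reached (1/3) = 1. Collecting the sign flips along the way, the symbol is -1.

-1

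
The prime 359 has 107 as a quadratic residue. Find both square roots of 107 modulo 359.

Since 359 ≡ 3 (mod 4), a square root of 107 is 107^((359+1)/4) = 107^90 mod 359.
Repeated squaring: 107^2≡320, 107^4≡85, 107^8≡45, 107^16≡230, 107^32≡127, 107^64≡333 (mod 359).
107^90 = 107^(64+16+8+2) ≡ 253 (mod 359).
Check: 253² = 64009 ≡ 107 (mod 359). The two roots are 106 and 253.

106, 253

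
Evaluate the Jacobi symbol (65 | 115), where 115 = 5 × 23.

Reciprocity: 65 ≡ 1 and 115 ≡ 3 (mod 4), so (65/115) = +(115/65).
Reduce top mod 65: now compute (50/65).
Pull out 2: since 65 ≡ 1 (mod 8), (2/65) = +1.
Reciprocity: 25 ≡ 1 and 65 ≡ 1 (mod 4), so (25/65) = +(65/25).
Reduce top mod 25: now compute (15/25).
Reciprocity: 15 ≡ 3 and 25 ≡ 1 (mod 4), so (15/25) = +(25/15).
Reduce top mod 15: now compute (10/15).
Pull out 2: since 15 ≡ 7 (mod 8), (2/15) = +1.
Reciprocity: 5 ≡ 1 and 15 ≡ 3 (mod 4), so (5/15) = +(15/5).
Reduce top mod 5: now compute (0/5).
Top reduces to 0: gcd > 1, so the symbol is 0.

0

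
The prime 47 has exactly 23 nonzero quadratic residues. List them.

Square k = 1,…,23 (k and 47−k give the same square):
1²=1, 2²=4, 3²=9, 4²=16, 5²=25, 6²=36, 7²≡2, 8²≡17, 9²≡34, 10²≡6, 11²≡27, 12²≡3, 13²≡28, 14²≡8, 15²≡37, 16²≡21, 17²≡7, 18²≡42, 19²≡32, 20²≡24, 21²≡18, 22²≡14, 23²≡12 (mod 47).
So the quadratic residues mod 47 are {1, 2, 3, 4, 6, 7, 8, 9, 12, 14, 16, 17, 18, 21, 24, 25, 27, 28, 32, 34, 36, 37, 42}.

1 2 3 4 6 7 8 9 12 14 16 17 18 21 24 25 27 28 32 34 36 37 42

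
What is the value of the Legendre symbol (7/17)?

Reciprocity: 7 ≡ 3 and 17 ≡ 1 (mod 4), so (7/17) = +(17/7).
Reduce top mod 7: now compute (3/7).
Reciprocity: 3 ≡ 3 and 7 ≡ 3 (mod 4), so (3/7) = −(7/3).
Reduce top mod 3: now compute (1/3).
Reached (1/3) = 1. Collecting the sign flips along the way, the symbol is -1.

-1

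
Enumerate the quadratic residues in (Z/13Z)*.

Square k = 1,…,6 (k and 13−k give the same square):
1²=1, 2²=4, 3²=9, 4²≡3, 5²≡12, 6²≡10 (mod 13).
So the quadratic residues mod 13 are {1, 3, 4, 9, 10, 12}.

1 3 4 9 10 12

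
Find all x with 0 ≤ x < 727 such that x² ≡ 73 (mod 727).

187, 540

Since 727 ≡ 3 (mod 4), a square root of 73 is 73^((727+1)/4) = 73^182 mod 727.
Repeated squaring: 73^2≡240, 73^4≡167, 73^8≡263, 73^16≡104, 73^32≡638, 73^64≡651, 73^128≡687 (mod 727).
73^182 = 73^(128+32+16+4+2) ≡ 540 (mod 727).
Check: 540² = 291600 ≡ 73 (mod 727). The two roots are 187 and 540.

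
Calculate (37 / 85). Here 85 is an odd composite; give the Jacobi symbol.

Reciprocity: 37 ≡ 1 and 85 ≡ 1 (mod 4), so (37/85) = +(85/37).
Reduce top mod 37: now compute (11/37).
Reciprocity: 11 ≡ 3 and 37 ≡ 1 (mod 4), so (11/37) = +(37/11).
Reduce top mod 11: now compute (4/11).
Pull out 2^2: since 11 ≡ 3 (mod 8), (2/11) = -1, so (2/11)^2 = +1.
Reached (1/11) = 1. Collecting the sign flips along the way, the symbol is +1.

1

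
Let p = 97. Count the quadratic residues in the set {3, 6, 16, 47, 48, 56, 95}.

(3/97) = +1 → QR.
(6/97) = +1 → QR.
(16/97) = +1 → QR.
(47/97) = +1 → QR.
(48/97) = +1 → QR.
(56/97) = -1 → non-residue.
(95/97) = +1 → QR.
Total quadratic residues among the 7: 6.

6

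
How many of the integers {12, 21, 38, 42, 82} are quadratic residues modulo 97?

(12/97) = +1 → QR.
(21/97) = -1 → non-residue.
(38/97) = -1 → non-residue.
(42/97) = -1 → non-residue.
(82/97) = -1 → non-residue.
Total quadratic residues among the 5: 1.

1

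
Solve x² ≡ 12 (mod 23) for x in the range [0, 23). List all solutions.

Since 23 ≡ 3 (mod 4), a square root of 12 is 12^((23+1)/4) = 12^6 mod 23.
Repeated squaring: 12^2≡6, 12^4≡13 (mod 23).
12^6 = 12^(4+2) ≡ 9 (mod 23).
Check: 9² = 81 ≡ 12 (mod 23). The two roots are 9 and 14.

9, 14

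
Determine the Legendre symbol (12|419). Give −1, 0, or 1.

Euler's criterion: (12/419) ≡ 12^209 (mod 419).
12^2 ≡ 144 (mod 419)
12^4 ≡ 205 (mod 419)
12^8 ≡ 125 (mod 419)
12^16 ≡ 122 (mod 419)
12^32 ≡ 219 (mod 419)
12^64 ≡ 195 (mod 419)
12^128 ≡ 315 (mod 419)
12^209 = 12^(128+64+16+1) ≡ 1 (mod 419).
Result is 1, so (12/419) = 1.

1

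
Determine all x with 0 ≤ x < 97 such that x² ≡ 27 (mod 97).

30, 67

97 ≡ 1 (mod 4), so we find a root by search.
Trying successive values, 30² = 900 ≡ 27 (mod 97). The other root is 97 − 30 = 67.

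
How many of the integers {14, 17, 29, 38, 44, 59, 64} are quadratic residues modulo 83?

6

(14/83) = -1 → non-residue.
(17/83) = +1 → QR.
(29/83) = +1 → QR.
(38/83) = +1 → QR.
(44/83) = +1 → QR.
(59/83) = +1 → QR.
(64/83) = +1 → QR.
Total quadratic residues among the 7: 6.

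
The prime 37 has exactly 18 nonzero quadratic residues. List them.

1,3,4,7,9,10,11,12,16,21,25,26,27,28,30,33,34,36

Square k = 1,…,18 (k and 37−k give the same square):
1²=1, 2²=4, 3²=9, 4²=16, 5²=25, 6²=36, 7²≡12, 8²≡27, 9²≡7, 10²≡26, 11²≡10, 12²≡33, 13²≡21, 14²≡11, 15²≡3, 16²≡34, 17²≡30, 18²≡28 (mod 37).
So the quadratic residues mod 37 are {1, 3, 4, 7, 9, 10, 11, 12, 16, 21, 25, 26, 27, 28, 30, 33, 34, 36}.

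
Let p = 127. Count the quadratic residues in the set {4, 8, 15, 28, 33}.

(4/127) = +1 → QR.
(8/127) = +1 → QR.
(15/127) = +1 → QR.
(28/127) = -1 → non-residue.
(33/127) = -1 → non-residue.
Total quadratic residues among the 5: 3.

3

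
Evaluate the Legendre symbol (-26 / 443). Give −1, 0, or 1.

1

Euler's criterion: (-26/443) ≡ 417^221 (mod 443).
417^2 ≡ 233 (mod 443)
417^4 ≡ 243 (mod 443)
417^8 ≡ 130 (mod 443)
417^16 ≡ 66 (mod 443)
417^32 ≡ 369 (mod 443)
417^64 ≡ 160 (mod 443)
417^128 ≡ 349 (mod 443)
417^221 = 417^(128+64+16+8+4+1) ≡ 1 (mod 443).
Result is 1, so (-26/443) = 1.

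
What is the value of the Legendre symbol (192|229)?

Euler's criterion: (192/229) ≡ 192^114 (mod 229).
192^2 ≡ 224 (mod 229)
192^4 ≡ 25 (mod 229)
192^8 ≡ 167 (mod 229)
192^16 ≡ 180 (mod 229)
192^32 ≡ 111 (mod 229)
192^64 ≡ 184 (mod 229)
192^114 = 192^(64+32+16+2) ≡ 1 (mod 229).
Result is 1, so (192/229) = 1.

1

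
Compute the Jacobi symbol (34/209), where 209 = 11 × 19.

-1

Pull out 2: since 209 ≡ 1 (mod 8), (2/209) = +1.
Reciprocity: 17 ≡ 1 and 209 ≡ 1 (mod 4), so (17/209) = +(209/17).
Reduce top mod 17: now compute (5/17).
Reciprocity: 5 ≡ 1 and 17 ≡ 1 (mod 4), so (5/17) = +(17/5).
Reduce top mod 5: now compute (2/5).
Pull out 2: since 5 ≡ 5 (mod 8), (2/5) = -1.
Reached (1/5) = 1. Collecting the sign flips along the way, the symbol is -1.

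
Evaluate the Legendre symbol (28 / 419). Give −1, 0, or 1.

Euler's criterion: (28/419) ≡ 28^209 (mod 419).
28^2 ≡ 365 (mod 419)
28^4 ≡ 402 (mod 419)
28^8 ≡ 289 (mod 419)
28^16 ≡ 140 (mod 419)
28^32 ≡ 326 (mod 419)
28^64 ≡ 269 (mod 419)
28^128 ≡ 293 (mod 419)
28^209 = 28^(128+64+16+1) ≡ 1 (mod 419).
Result is 1, so (28/419) = 1.

1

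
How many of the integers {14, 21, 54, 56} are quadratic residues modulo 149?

1

(14/149) = -1 → non-residue.
(21/149) = -1 → non-residue.
(54/149) = +1 → QR.
(56/149) = -1 → non-residue.
Total quadratic residues among the 4: 1.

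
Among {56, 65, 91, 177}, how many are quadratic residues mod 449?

(56/449) = +1 → QR.
(65/449) = -1 → non-residue.
(91/449) = -1 → non-residue.
(177/449) = -1 → non-residue.
Total quadratic residues among the 4: 1.

1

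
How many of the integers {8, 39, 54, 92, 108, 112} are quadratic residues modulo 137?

(8/137) = +1 → QR.
(39/137) = +1 → QR.
(54/137) = -1 → non-residue.
(92/137) = -1 → non-residue.
(108/137) = -1 → non-residue.
(112/137) = +1 → QR.
Total quadratic residues among the 6: 3.

3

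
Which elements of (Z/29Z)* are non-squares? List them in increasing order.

2,3,8,10,11,12,14,15,17,18,19,21,26,27

Square k = 1,…,14 (k and 29−k give the same square):
1²=1, 2²=4, 3²=9, 4²=16, 5²=25, 6²≡7, 7²≡20, 8²≡6, 9²≡23, 10²≡13, 11²≡5, 12²≡28, 13²≡24, 14²≡22 (mod 29).
The residues are {1, 4, 5, 6, 7, 9, 13, 16, 20, 22, 23, 24, 25, 28}; the non-residues are the remaining 14 nonzero classes.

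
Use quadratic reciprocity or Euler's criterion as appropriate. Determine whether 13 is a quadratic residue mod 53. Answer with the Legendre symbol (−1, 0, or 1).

Euler's criterion: (13/53) ≡ 13^26 (mod 53).
13^2 ≡ 10 (mod 53)
13^4 ≡ 47 (mod 53)
13^8 ≡ 36 (mod 53)
13^16 ≡ 24 (mod 53)
13^26 = 13^(16+8+2) ≡ 1 (mod 53).
Result is 1, so (13/53) = 1.

1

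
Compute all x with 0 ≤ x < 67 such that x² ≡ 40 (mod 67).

24, 43

Since 67 ≡ 3 (mod 4), a square root of 40 is 40^((67+1)/4) = 40^17 mod 67.
Repeated squaring: 40^2≡59, 40^4≡64, 40^8≡9, 40^16≡14 (mod 67).
40^17 = 40^(16+1) ≡ 24 (mod 67).
Check: 24² = 576 ≡ 40 (mod 67). The two roots are 24 and 43.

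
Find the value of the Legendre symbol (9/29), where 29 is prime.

1

Euler's criterion: (9/29) ≡ 9^14 (mod 29).
9^2 ≡ 23 (mod 29)
9^4 ≡ 7 (mod 29)
9^8 ≡ 20 (mod 29)
9^14 = 9^(8+4+2) ≡ 1 (mod 29).
Result is 1, so (9/29) = 1.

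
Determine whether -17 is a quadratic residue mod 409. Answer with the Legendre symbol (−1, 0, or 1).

First reduce: -17 ≡ 392 (mod 409).
Pull out 2^3: since 409 ≡ 1 (mod 8), (2/409) = +1, so (2/409)^3 = +1.
Reciprocity: 49 ≡ 1 and 409 ≡ 1 (mod 4), so (49/409) = +(409/49).
Reduce top mod 49: now compute (17/49).
Reciprocity: 17 ≡ 1 and 49 ≡ 1 (mod 4), so (17/49) = +(49/17).
Reduce top mod 17: now compute (15/17).
Reciprocity: 15 ≡ 3 and 17 ≡ 1 (mod 4), so (15/17) = +(17/15).
Reduce top mod 15: now compute (2/15).
Pull out 2: since 15 ≡ 7 (mod 8), (2/15) = +1.
Reached (1/15) = 1. Collecting the sign flips along the way, the symbol is +1.

1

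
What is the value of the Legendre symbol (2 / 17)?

Euler's criterion: (2/17) ≡ 2^8 (mod 17).
2^2 ≡ 4 (mod 17)
2^4 ≡ 16 (mod 17)
2^8 ≡ 1 (mod 17)
2^8 = 2^(8) ≡ 1 (mod 17).
Result is 1, so (2/17) = 1.

1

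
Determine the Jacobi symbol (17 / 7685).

1

Reciprocity: 17 ≡ 1 and 7685 ≡ 1 (mod 4), so (17/7685) = +(7685/17).
Reduce top mod 17: now compute (1/17).
Reached (1/17) = 1. Collecting the sign flips along the way, the symbol is +1.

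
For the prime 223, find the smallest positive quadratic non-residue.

(2/223) = +1, so 2 is a residue.
(3/223) = −1, so 3 is the smallest positive non-residue mod 223.

3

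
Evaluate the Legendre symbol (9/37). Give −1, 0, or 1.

Euler's criterion: (9/37) ≡ 9^18 (mod 37).
9^2 ≡ 7 (mod 37)
9^4 ≡ 12 (mod 37)
9^8 ≡ 33 (mod 37)
9^16 ≡ 16 (mod 37)
9^18 = 9^(16+2) ≡ 1 (mod 37).
Result is 1, so (9/37) = 1.

1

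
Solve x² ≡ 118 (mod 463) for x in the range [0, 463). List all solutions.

Since 463 ≡ 3 (mod 4), a square root of 118 is 118^((463+1)/4) = 118^116 mod 463.
Repeated squaring: 118^2≡34, 118^4≡230, 118^8≡118, 118^16≡34, 118^32≡230, 118^64≡118 (mod 463).
118^116 = 118^(64+32+16+4) ≡ 230 (mod 463).
Check: 230² = 52900 ≡ 118 (mod 463). The two roots are 230 and 233.

230, 233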